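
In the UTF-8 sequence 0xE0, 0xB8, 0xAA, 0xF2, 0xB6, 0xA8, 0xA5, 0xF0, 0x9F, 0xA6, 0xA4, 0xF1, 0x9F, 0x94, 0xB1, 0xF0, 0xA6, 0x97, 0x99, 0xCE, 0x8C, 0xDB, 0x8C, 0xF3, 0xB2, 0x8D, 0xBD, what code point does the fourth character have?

Offset 0: leading byte 0xE0 = 11100000 → 3-byte char #1 = E0 B8 AA.
Offset 3: leading byte 0xF2 = 11110010 → 4-byte char #2 = F2 B6 A8 A5.
Offset 7: leading byte 0xF0 = 11110000 → 4-byte char #3 = F0 9F A6 A4.
Offset 11: leading byte 0xF1 = 11110001 → 4-byte char #4 = F1 9F 94 B1.
Leading byte 0xF1 = 11110001 matches 11110xxx → 4-byte sequence.
Byte 1: 0xF1 = 11110001, payload 001 (3 bits).
Byte 2: 0x9F = 10011111 (10xxxxxx ✓), payload 011111.
Byte 3: 0x94 = 10010100 (10xxxxxx ✓), payload 010100.
Byte 4: 0xB1 = 10110001 (10xxxxxx ✓), payload 110001.
Concatenate: 001011111010100110001 = 0x5F531 (21 bits → U+5F531).

U+5F531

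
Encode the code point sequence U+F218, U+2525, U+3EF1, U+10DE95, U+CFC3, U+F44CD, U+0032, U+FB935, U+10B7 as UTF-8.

EF 88 98 E2 94 A5 E3 BB B1 F4 8D BA 95 EC BF 83 F3 B4 93 8D 32 F3 BB A4 B5 E1 82 B7

U+F218: 3-byte form → EF 88 98.
U+2525: 3-byte form → E2 94 A5.
U+3EF1: 3-byte form → E3 BB B1.
U+10DE95: 4-byte form → F4 8D BA 95.
U+CFC3: 3-byte form → EC BF 83.
U+F44CD: 4-byte form → F3 B4 93 8D.
U+0032: 1-byte form → 32.
U+FB935: 4-byte form → F3 BB A4 B5.
U+10B7: 3-byte form → E1 82 B7.
Concatenated (28 bytes): EF 88 98 E2 94 A5 E3 BB B1 F4 8D BA 95 EC BF 83 F3 B4 93 8D 32 F3 BB A4 B5 E1 82 B7.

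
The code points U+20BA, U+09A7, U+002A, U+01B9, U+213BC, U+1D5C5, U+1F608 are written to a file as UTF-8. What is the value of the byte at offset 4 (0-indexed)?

U+20BA → 3-byte form E2 82 BA at offsets 0–2.
U+09A7 → 3-byte form E0 A6 A7 at offsets 3–5.
Offset 4 falls in char 2's range; it's byte 2 of E0 A6 A7 = 0xA6.

0xA6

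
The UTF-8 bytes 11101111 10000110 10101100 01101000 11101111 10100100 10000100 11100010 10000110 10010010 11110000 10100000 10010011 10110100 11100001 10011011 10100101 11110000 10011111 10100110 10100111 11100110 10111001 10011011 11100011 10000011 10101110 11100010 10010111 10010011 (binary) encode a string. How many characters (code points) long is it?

10

Byte at offset 0: 0xEF = 11101111 → 3-byte char (#1). Advance 3.
Byte at offset 3: 0x68 = 01101000 → 1-byte char (#2). Advance 1.
Byte at offset 4: 0xEF = 11101111 → 3-byte char (#3). Advance 3.
Byte at offset 7: 0xE2 = 11100010 → 3-byte char (#4). Advance 3.
Byte at offset 10: 0xF0 = 11110000 → 4-byte char (#5). Advance 4.
Byte at offset 14: 0xE1 = 11100001 → 3-byte char (#6). Advance 3.
Byte at offset 17: 0xF0 = 11110000 → 4-byte char (#7). Advance 4.
Byte at offset 21: 0xE6 = 11100110 → 3-byte char (#8). Advance 3.
Byte at offset 24: 0xE3 = 11100011 → 3-byte char (#9). Advance 3.
Byte at offset 27: 0xE2 = 11100010 → 3-byte char (#10). Advance 3.
Reached end at offset 30 after 10 code points.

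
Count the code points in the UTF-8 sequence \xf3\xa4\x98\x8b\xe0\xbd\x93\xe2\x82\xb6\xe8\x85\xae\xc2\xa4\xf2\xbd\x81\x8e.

Byte at offset 0: 0xF3 = 11110011 → 4-byte char (#1). Advance 4.
Byte at offset 4: 0xE0 = 11100000 → 3-byte char (#2). Advance 3.
Byte at offset 7: 0xE2 = 11100010 → 3-byte char (#3). Advance 3.
Byte at offset 10: 0xE8 = 11101000 → 3-byte char (#4). Advance 3.
Byte at offset 13: 0xC2 = 11000010 → 2-byte char (#5). Advance 2.
Byte at offset 15: 0xF2 = 11110010 → 4-byte char (#6). Advance 4.
Reached end at offset 19 after 6 code points.

6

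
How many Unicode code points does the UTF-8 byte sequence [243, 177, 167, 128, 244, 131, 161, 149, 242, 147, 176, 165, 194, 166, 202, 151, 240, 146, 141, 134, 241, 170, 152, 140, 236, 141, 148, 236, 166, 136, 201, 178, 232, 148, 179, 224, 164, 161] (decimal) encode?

Byte at offset 0: 0xF3 = 11110011 → 4-byte char (#1). Advance 4.
Byte at offset 4: 0xF4 = 11110100 → 4-byte char (#2). Advance 4.
Byte at offset 8: 0xF2 = 11110010 → 4-byte char (#3). Advance 4.
Byte at offset 12: 0xC2 = 11000010 → 2-byte char (#4). Advance 2.
Byte at offset 14: 0xCA = 11001010 → 2-byte char (#5). Advance 2.
Byte at offset 16: 0xF0 = 11110000 → 4-byte char (#6). Advance 4.
Byte at offset 20: 0xF1 = 11110001 → 4-byte char (#7). Advance 4.
Byte at offset 24: 0xEC = 11101100 → 3-byte char (#8). Advance 3.
Byte at offset 27: 0xEC = 11101100 → 3-byte char (#9). Advance 3.
Byte at offset 30: 0xC9 = 11001001 → 2-byte char (#10). Advance 2.
Byte at offset 32: 0xE8 = 11101000 → 3-byte char (#11). Advance 3.
Byte at offset 35: 0xE0 = 11100000 → 3-byte char (#12). Advance 3.
Reached end at offset 38 after 12 code points.

12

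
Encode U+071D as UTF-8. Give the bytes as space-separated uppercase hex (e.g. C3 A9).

DC 9D

U+071D = 0x71D = 1821 decimal. In range U+0080–U+07FF → 2-byte form: 110xxxxx 10xxxxxx.
Binary (11 bits): 11100011101.
Split 5+6: 11100 | 011101.
Byte 1: 11011100 = 0xDC.
Byte 2: 10011101 = 0x9D.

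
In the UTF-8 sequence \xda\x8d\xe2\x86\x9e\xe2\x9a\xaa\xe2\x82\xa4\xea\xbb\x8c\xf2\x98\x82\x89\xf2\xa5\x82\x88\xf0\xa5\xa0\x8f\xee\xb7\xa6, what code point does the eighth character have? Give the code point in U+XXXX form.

Offset 0: leading byte 0xDA = 11011010 → 2-byte char #1 = DA 8D.
Offset 2: leading byte 0xE2 = 11100010 → 3-byte char #2 = E2 86 9E.
Offset 5: leading byte 0xE2 = 11100010 → 3-byte char #3 = E2 9A AA.
Offset 8: leading byte 0xE2 = 11100010 → 3-byte char #4 = E2 82 A4.
Offset 11: leading byte 0xEA = 11101010 → 3-byte char #5 = EA BB 8C.
Offset 14: leading byte 0xF2 = 11110010 → 4-byte char #6 = F2 98 82 89.
Offset 18: leading byte 0xF2 = 11110010 → 4-byte char #7 = F2 A5 82 88.
Offset 22: leading byte 0xF0 = 11110000 → 4-byte char #8 = F0 A5 A0 8F.
Leading byte 0xF0 = 11110000 matches 11110xxx → 4-byte sequence.
Byte 1: 0xF0 = 11110000, payload 000 (3 bits).
Byte 2: 0xA5 = 10100101 (10xxxxxx ✓), payload 100101.
Byte 3: 0xA0 = 10100000 (10xxxxxx ✓), payload 100000.
Byte 4: 0x8F = 10001111 (10xxxxxx ✓), payload 001111.
Concatenate: 000100101100000001111 = 0x2580F (21 bits → U+2580F).

U+2580F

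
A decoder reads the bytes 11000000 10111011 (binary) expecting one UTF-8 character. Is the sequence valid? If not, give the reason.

invalid (overlong encoding)

Leading byte 0xC0 = 11000000 → 2-byte form.
Continuation bytes all match 10xxxxxx. Payload decodes to 0x3B.
But 0x3B < 0x80, the minimum for a 2-byte sequence — this is an overlong encoding.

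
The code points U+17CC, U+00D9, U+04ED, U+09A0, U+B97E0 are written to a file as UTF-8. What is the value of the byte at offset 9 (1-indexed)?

0xA6

1-indexed offset 9 is 0-indexed offset 8.
U+17CC → 3-byte form E1 9F 8C at offsets 0–2.
U+00D9 → 2-byte form C3 99 at offsets 3–4.
U+04ED → 2-byte form D3 AD at offsets 5–6.
U+09A0 → 3-byte form E0 A6 A0 at offsets 7–9.
Offset 8 falls in char 4's range; it's byte 2 of E0 A6 A0 = 0xA6.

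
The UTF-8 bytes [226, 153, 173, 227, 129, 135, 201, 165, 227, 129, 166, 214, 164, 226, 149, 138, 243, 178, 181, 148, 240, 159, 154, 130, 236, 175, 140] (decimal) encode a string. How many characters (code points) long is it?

9

Byte at offset 0: 0xE2 = 11100010 → 3-byte char (#1). Advance 3.
Byte at offset 3: 0xE3 = 11100011 → 3-byte char (#2). Advance 3.
Byte at offset 6: 0xC9 = 11001001 → 2-byte char (#3). Advance 2.
Byte at offset 8: 0xE3 = 11100011 → 3-byte char (#4). Advance 3.
Byte at offset 11: 0xD6 = 11010110 → 2-byte char (#5). Advance 2.
Byte at offset 13: 0xE2 = 11100010 → 3-byte char (#6). Advance 3.
Byte at offset 16: 0xF3 = 11110011 → 4-byte char (#7). Advance 4.
Byte at offset 20: 0xF0 = 11110000 → 4-byte char (#8). Advance 4.
Byte at offset 24: 0xEC = 11101100 → 3-byte char (#9). Advance 3.
Reached end at offset 27 after 9 code points.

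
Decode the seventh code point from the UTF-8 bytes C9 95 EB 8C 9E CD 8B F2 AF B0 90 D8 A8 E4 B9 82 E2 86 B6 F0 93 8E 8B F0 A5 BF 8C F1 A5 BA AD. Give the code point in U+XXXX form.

U+21B6

Offset 0: leading byte 0xC9 = 11001001 → 2-byte char #1 = C9 95.
Offset 2: leading byte 0xEB = 11101011 → 3-byte char #2 = EB 8C 9E.
Offset 5: leading byte 0xCD = 11001101 → 2-byte char #3 = CD 8B.
Offset 7: leading byte 0xF2 = 11110010 → 4-byte char #4 = F2 AF B0 90.
Offset 11: leading byte 0xD8 = 11011000 → 2-byte char #5 = D8 A8.
Offset 13: leading byte 0xE4 = 11100100 → 3-byte char #6 = E4 B9 82.
Offset 16: leading byte 0xE2 = 11100010 → 3-byte char #7 = E2 86 B6.
Leading byte 0xE2 = 11100010 matches 1110xxxx → 3-byte sequence.
Byte 1: 0xE2 = 11100010, payload 0010 (4 bits).
Byte 2: 0x86 = 10000110 (10xxxxxx ✓), payload 000110.
Byte 3: 0xB6 = 10110110 (10xxxxxx ✓), payload 110110.
Concatenate: 0010000110110110 = 0x21B6 (16 bits → U+21B6).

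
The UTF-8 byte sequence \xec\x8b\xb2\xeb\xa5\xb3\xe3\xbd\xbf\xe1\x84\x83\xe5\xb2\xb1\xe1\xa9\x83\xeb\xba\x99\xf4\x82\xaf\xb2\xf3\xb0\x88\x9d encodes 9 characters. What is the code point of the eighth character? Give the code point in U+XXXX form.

Offset 0: leading byte 0xEC = 11101100 → 3-byte char #1 = EC 8B B2.
Offset 3: leading byte 0xEB = 11101011 → 3-byte char #2 = EB A5 B3.
Offset 6: leading byte 0xE3 = 11100011 → 3-byte char #3 = E3 BD BF.
Offset 9: leading byte 0xE1 = 11100001 → 3-byte char #4 = E1 84 83.
Offset 12: leading byte 0xE5 = 11100101 → 3-byte char #5 = E5 B2 B1.
Offset 15: leading byte 0xE1 = 11100001 → 3-byte char #6 = E1 A9 83.
Offset 18: leading byte 0xEB = 11101011 → 3-byte char #7 = EB BA 99.
Offset 21: leading byte 0xF4 = 11110100 → 4-byte char #8 = F4 82 AF B2.
Leading byte 0xF4 = 11110100 matches 11110xxx → 4-byte sequence.
Byte 1: 0xF4 = 11110100, payload 100 (3 bits).
Byte 2: 0x82 = 10000010 (10xxxxxx ✓), payload 000010.
Byte 3: 0xAF = 10101111 (10xxxxxx ✓), payload 101111.
Byte 4: 0xB2 = 10110010 (10xxxxxx ✓), payload 110010.
Concatenate: 100000010101111110010 = 0x102BF2 (21 bits → U+102BF2).

U+102BF2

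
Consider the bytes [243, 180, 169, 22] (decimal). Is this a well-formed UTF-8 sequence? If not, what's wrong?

Leading byte 0xF3 = 11110011 → 4-byte form.
Byte 4 is 0x16 = 00010110, which is not 10xxxxxx — expected a continuation byte.

invalid (non-continuation byte where continuation expected)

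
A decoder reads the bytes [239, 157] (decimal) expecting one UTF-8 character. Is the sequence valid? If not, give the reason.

Leading byte 0xEF = 11101111 → 3-byte form, but only 2 bytes are present.

invalid (sequence truncated)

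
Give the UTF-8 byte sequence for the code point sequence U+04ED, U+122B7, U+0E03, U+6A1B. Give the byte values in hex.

D3 AD F0 92 8A B7 E0 B8 83 E6 A8 9B

U+04ED: 2-byte form → D3 AD.
U+122B7: 4-byte form → F0 92 8A B7.
U+0E03: 3-byte form → E0 B8 83.
U+6A1B: 3-byte form → E6 A8 9B.
Concatenated (12 bytes): D3 AD F0 92 8A B7 E0 B8 83 E6 A8 9B.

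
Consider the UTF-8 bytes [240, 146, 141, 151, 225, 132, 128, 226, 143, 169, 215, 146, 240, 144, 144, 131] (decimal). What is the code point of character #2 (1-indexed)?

Offset 0: leading byte 0xF0 = 11110000 → 4-byte char #1 = F0 92 8D 97.
Offset 4: leading byte 0xE1 = 11100001 → 3-byte char #2 = E1 84 80.
Leading byte 0xE1 = 11100001 matches 1110xxxx → 3-byte sequence.
Byte 1: 0xE1 = 11100001, payload 0001 (4 bits).
Byte 2: 0x84 = 10000100 (10xxxxxx ✓), payload 000100.
Byte 3: 0x80 = 10000000 (10xxxxxx ✓), payload 000000.
Concatenate: 0001000100000000 = 0x1100 (16 bits → U+1100).

U+1100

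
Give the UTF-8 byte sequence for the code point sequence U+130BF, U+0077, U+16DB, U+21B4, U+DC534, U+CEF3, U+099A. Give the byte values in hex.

U+130BF: 4-byte form → F0 93 82 BF.
U+0077: 1-byte form → 77.
U+16DB: 3-byte form → E1 9B 9B.
U+21B4: 3-byte form → E2 86 B4.
U+DC534: 4-byte form → F3 9C 94 B4.
U+CEF3: 3-byte form → EC BB B3.
U+099A: 3-byte form → E0 A6 9A.
Concatenated (21 bytes): F0 93 82 BF 77 E1 9B 9B E2 86 B4 F3 9C 94 B4 EC BB B3 E0 A6 9A.

F0 93 82 BF 77 E1 9B 9B E2 86 B4 F3 9C 94 B4 EC BB B3 E0 A6 9A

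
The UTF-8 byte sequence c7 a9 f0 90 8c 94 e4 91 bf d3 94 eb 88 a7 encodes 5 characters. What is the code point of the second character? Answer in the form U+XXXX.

Offset 0: leading byte 0xC7 = 11000111 → 2-byte char #1 = C7 A9.
Offset 2: leading byte 0xF0 = 11110000 → 4-byte char #2 = F0 90 8C 94.
Leading byte 0xF0 = 11110000 matches 11110xxx → 4-byte sequence.
Byte 1: 0xF0 = 11110000, payload 000 (3 bits).
Byte 2: 0x90 = 10010000 (10xxxxxx ✓), payload 010000.
Byte 3: 0x8C = 10001100 (10xxxxxx ✓), payload 001100.
Byte 4: 0x94 = 10010100 (10xxxxxx ✓), payload 010100.
Concatenate: 000010000001100010100 = 0x10314 (21 bits → U+10314).

U+10314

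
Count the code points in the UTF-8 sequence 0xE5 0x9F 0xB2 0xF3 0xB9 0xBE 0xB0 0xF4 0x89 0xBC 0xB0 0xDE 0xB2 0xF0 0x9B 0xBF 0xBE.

Byte at offset 0: 0xE5 = 11100101 → 3-byte char (#1). Advance 3.
Byte at offset 3: 0xF3 = 11110011 → 4-byte char (#2). Advance 4.
Byte at offset 7: 0xF4 = 11110100 → 4-byte char (#3). Advance 4.
Byte at offset 11: 0xDE = 11011110 → 2-byte char (#4). Advance 2.
Byte at offset 13: 0xF0 = 11110000 → 4-byte char (#5). Advance 4.
Reached end at offset 17 after 5 code points.

5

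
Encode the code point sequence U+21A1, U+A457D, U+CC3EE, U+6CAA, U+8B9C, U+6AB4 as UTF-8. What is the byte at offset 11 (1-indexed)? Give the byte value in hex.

0xAE

1-indexed offset 11 is 0-indexed offset 10.
U+21A1 → 3-byte form E2 86 A1 at offsets 0–2.
U+A457D → 4-byte form F2 A4 95 BD at offsets 3–6.
U+CC3EE → 4-byte form F3 8C 8F AE at offsets 7–10.
Offset 10 falls in char 3's range; it's byte 4 of F3 8C 8F AE = 0xAE.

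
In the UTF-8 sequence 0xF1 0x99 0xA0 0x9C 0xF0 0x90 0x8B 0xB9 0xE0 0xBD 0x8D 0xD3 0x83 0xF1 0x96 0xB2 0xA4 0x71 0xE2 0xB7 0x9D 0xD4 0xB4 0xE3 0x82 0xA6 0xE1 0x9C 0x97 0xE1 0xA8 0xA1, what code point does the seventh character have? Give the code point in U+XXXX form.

Offset 0: leading byte 0xF1 = 11110001 → 4-byte char #1 = F1 99 A0 9C.
Offset 4: leading byte 0xF0 = 11110000 → 4-byte char #2 = F0 90 8B B9.
Offset 8: leading byte 0xE0 = 11100000 → 3-byte char #3 = E0 BD 8D.
Offset 11: leading byte 0xD3 = 11010011 → 2-byte char #4 = D3 83.
Offset 13: leading byte 0xF1 = 11110001 → 4-byte char #5 = F1 96 B2 A4.
Offset 17: leading byte 0x71 = 01110001 → 1-byte char #6 = 71.
Offset 18: leading byte 0xE2 = 11100010 → 3-byte char #7 = E2 B7 9D.
Leading byte 0xE2 = 11100010 matches 1110xxxx → 3-byte sequence.
Byte 1: 0xE2 = 11100010, payload 0010 (4 bits).
Byte 2: 0xB7 = 10110111 (10xxxxxx ✓), payload 110111.
Byte 3: 0x9D = 10011101 (10xxxxxx ✓), payload 011101.
Concatenate: 0010110111011101 = 0x2DDD (16 bits → U+2DDD).

U+2DDD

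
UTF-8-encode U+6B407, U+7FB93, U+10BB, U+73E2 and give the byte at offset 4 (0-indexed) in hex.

0xF1

U+6B407 → 4-byte form F1 AB 90 87 at offsets 0–3.
U+7FB93 → 4-byte form F1 BF AE 93 at offsets 4–7.
Offset 4 falls in char 2's range; it's byte 1 of F1 BF AE 93 = 0xF1.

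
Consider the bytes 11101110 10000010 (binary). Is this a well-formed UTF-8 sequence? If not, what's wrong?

invalid (sequence truncated)

Leading byte 0xEE = 11101110 → 3-byte form, but only 2 bytes are present.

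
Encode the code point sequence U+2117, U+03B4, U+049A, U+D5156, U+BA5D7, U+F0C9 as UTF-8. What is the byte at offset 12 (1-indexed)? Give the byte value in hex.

1-indexed offset 12 is 0-indexed offset 11.
U+2117 → 3-byte form E2 84 97 at offsets 0–2.
U+03B4 → 2-byte form CE B4 at offsets 3–4.
U+049A → 2-byte form D2 9A at offsets 5–6.
U+D5156 → 4-byte form F3 95 85 96 at offsets 7–10.
U+BA5D7 → 4-byte form F2 BA 97 97 at offsets 11–14.
Offset 11 falls in char 5's range; it's byte 1 of F2 BA 97 97 = 0xF2.

0xF2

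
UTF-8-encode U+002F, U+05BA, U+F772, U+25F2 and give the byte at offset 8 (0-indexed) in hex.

U+002F → 1-byte form 2F at offsets 0–0.
U+05BA → 2-byte form D6 BA at offsets 1–2.
U+F772 → 3-byte form EF 9D B2 at offsets 3–5.
U+25F2 → 3-byte form E2 97 B2 at offsets 6–8.
Offset 8 falls in char 4's range; it's byte 3 of E2 97 B2 = 0xB2.

0xB2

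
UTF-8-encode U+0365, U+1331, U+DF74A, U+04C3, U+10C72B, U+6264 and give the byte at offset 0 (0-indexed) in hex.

0xCD

U+0365 → 2-byte form CD A5 at offsets 0–1.
Offset 0 falls in char 1's range; it's byte 1 of CD A5 = 0xCD.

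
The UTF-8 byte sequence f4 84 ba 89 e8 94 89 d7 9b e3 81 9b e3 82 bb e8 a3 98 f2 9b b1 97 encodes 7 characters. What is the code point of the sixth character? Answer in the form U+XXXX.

Offset 0: leading byte 0xF4 = 11110100 → 4-byte char #1 = F4 84 BA 89.
Offset 4: leading byte 0xE8 = 11101000 → 3-byte char #2 = E8 94 89.
Offset 7: leading byte 0xD7 = 11010111 → 2-byte char #3 = D7 9B.
Offset 9: leading byte 0xE3 = 11100011 → 3-byte char #4 = E3 81 9B.
Offset 12: leading byte 0xE3 = 11100011 → 3-byte char #5 = E3 82 BB.
Offset 15: leading byte 0xE8 = 11101000 → 3-byte char #6 = E8 A3 98.
Leading byte 0xE8 = 11101000 matches 1110xxxx → 3-byte sequence.
Byte 1: 0xE8 = 11101000, payload 1000 (4 bits).
Byte 2: 0xA3 = 10100011 (10xxxxxx ✓), payload 100011.
Byte 3: 0x98 = 10011000 (10xxxxxx ✓), payload 011000.
Concatenate: 1000100011011000 = 0x88D8 (16 bits → U+88D8).

U+88D8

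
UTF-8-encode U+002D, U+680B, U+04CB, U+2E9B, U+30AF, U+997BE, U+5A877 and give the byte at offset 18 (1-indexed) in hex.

0x9A

1-indexed offset 18 is 0-indexed offset 17.
U+002D → 1-byte form 2D at offsets 0–0.
U+680B → 3-byte form E6 A0 8B at offsets 1–3.
U+04CB → 2-byte form D3 8B at offsets 4–5.
U+2E9B → 3-byte form E2 BA 9B at offsets 6–8.
U+30AF → 3-byte form E3 82 AF at offsets 9–11.
U+997BE → 4-byte form F2 99 9E BE at offsets 12–15.
U+5A877 → 4-byte form F1 9A A1 B7 at offsets 16–19.
Offset 17 falls in char 7's range; it's byte 2 of F1 9A A1 B7 = 0x9A.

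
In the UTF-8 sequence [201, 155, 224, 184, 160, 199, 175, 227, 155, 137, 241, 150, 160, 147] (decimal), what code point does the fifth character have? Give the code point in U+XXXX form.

U+56813

Offset 0: leading byte 0xC9 = 11001001 → 2-byte char #1 = C9 9B.
Offset 2: leading byte 0xE0 = 11100000 → 3-byte char #2 = E0 B8 A0.
Offset 5: leading byte 0xC7 = 11000111 → 2-byte char #3 = C7 AF.
Offset 7: leading byte 0xE3 = 11100011 → 3-byte char #4 = E3 9B 89.
Offset 10: leading byte 0xF1 = 11110001 → 4-byte char #5 = F1 96 A0 93.
Leading byte 0xF1 = 11110001 matches 11110xxx → 4-byte sequence.
Byte 1: 0xF1 = 11110001, payload 001 (3 bits).
Byte 2: 0x96 = 10010110 (10xxxxxx ✓), payload 010110.
Byte 3: 0xA0 = 10100000 (10xxxxxx ✓), payload 100000.
Byte 4: 0x93 = 10010011 (10xxxxxx ✓), payload 010011.
Concatenate: 001010110100000010011 = 0x56813 (21 bits → U+56813).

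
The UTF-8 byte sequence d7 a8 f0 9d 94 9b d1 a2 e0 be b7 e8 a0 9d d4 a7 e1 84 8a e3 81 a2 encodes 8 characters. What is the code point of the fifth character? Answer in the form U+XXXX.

Offset 0: leading byte 0xD7 = 11010111 → 2-byte char #1 = D7 A8.
Offset 2: leading byte 0xF0 = 11110000 → 4-byte char #2 = F0 9D 94 9B.
Offset 6: leading byte 0xD1 = 11010001 → 2-byte char #3 = D1 A2.
Offset 8: leading byte 0xE0 = 11100000 → 3-byte char #4 = E0 BE B7.
Offset 11: leading byte 0xE8 = 11101000 → 3-byte char #5 = E8 A0 9D.
Leading byte 0xE8 = 11101000 matches 1110xxxx → 3-byte sequence.
Byte 1: 0xE8 = 11101000, payload 1000 (4 bits).
Byte 2: 0xA0 = 10100000 (10xxxxxx ✓), payload 100000.
Byte 3: 0x9D = 10011101 (10xxxxxx ✓), payload 011101.
Concatenate: 1000100000011101 = 0x881D (16 bits → U+881D).

U+881D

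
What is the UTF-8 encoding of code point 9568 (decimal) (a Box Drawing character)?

E2 95 A0

U+2560 = 0x2560 = 9568 decimal. In range U+0800–U+FFFF → 3-byte form: 1110xxxx 10xxxxxx 10xxxxxx.
Binary (16 bits): 0010010101100000.
Split 4+6+6: 0010 | 010101 | 100000.
Byte 1: 11100010 = 0xE2.
Byte 2: 10010101 = 0x95.
Byte 3: 10100000 = 0xA0.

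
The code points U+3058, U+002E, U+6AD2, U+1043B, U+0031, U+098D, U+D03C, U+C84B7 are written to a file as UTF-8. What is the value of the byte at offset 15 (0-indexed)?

U+3058 → 3-byte form E3 81 98 at offsets 0–2.
U+002E → 1-byte form 2E at offsets 3–3.
U+6AD2 → 3-byte form E6 AB 92 at offsets 4–6.
U+1043B → 4-byte form F0 90 90 BB at offsets 7–10.
U+0031 → 1-byte form 31 at offsets 11–11.
U+098D → 3-byte form E0 A6 8D at offsets 12–14.
U+D03C → 3-byte form ED 80 BC at offsets 15–17.
Offset 15 falls in char 7's range; it's byte 1 of ED 80 BC = 0xED.

0xED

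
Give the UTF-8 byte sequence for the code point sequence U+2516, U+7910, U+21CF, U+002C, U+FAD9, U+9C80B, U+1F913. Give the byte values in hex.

E2 94 96 E7 A4 90 E2 87 8F 2C EF AB 99 F2 9C A0 8B F0 9F A4 93

U+2516: 3-byte form → E2 94 96.
U+7910: 3-byte form → E7 A4 90.
U+21CF: 3-byte form → E2 87 8F.
U+002C: 1-byte form → 2C.
U+FAD9: 3-byte form → EF AB 99.
U+9C80B: 4-byte form → F2 9C A0 8B.
U+1F913: 4-byte form → F0 9F A4 93.
Concatenated (21 bytes): E2 94 96 E7 A4 90 E2 87 8F 2C EF AB 99 F2 9C A0 8B F0 9F A4 93.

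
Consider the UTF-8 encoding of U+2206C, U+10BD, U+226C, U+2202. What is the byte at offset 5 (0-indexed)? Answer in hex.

0x82

U+2206C → 4-byte form F0 A2 81 AC at offsets 0–3.
U+10BD → 3-byte form E1 82 BD at offsets 4–6.
Offset 5 falls in char 2's range; it's byte 2 of E1 82 BD = 0x82.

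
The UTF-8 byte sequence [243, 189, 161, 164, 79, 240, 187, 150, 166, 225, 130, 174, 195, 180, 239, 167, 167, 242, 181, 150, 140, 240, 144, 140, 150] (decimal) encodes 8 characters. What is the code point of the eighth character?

U+10316

Offset 0: leading byte 0xF3 = 11110011 → 4-byte char #1 = F3 BD A1 A4.
Offset 4: leading byte 0x4F = 01001111 → 1-byte char #2 = 4F.
Offset 5: leading byte 0xF0 = 11110000 → 4-byte char #3 = F0 BB 96 A6.
Offset 9: leading byte 0xE1 = 11100001 → 3-byte char #4 = E1 82 AE.
Offset 12: leading byte 0xC3 = 11000011 → 2-byte char #5 = C3 B4.
Offset 14: leading byte 0xEF = 11101111 → 3-byte char #6 = EF A7 A7.
Offset 17: leading byte 0xF2 = 11110010 → 4-byte char #7 = F2 B5 96 8C.
Offset 21: leading byte 0xF0 = 11110000 → 4-byte char #8 = F0 90 8C 96.
Leading byte 0xF0 = 11110000 matches 11110xxx → 4-byte sequence.
Byte 1: 0xF0 = 11110000, payload 000 (3 bits).
Byte 2: 0x90 = 10010000 (10xxxxxx ✓), payload 010000.
Byte 3: 0x8C = 10001100 (10xxxxxx ✓), payload 001100.
Byte 4: 0x96 = 10010110 (10xxxxxx ✓), payload 010110.
Concatenate: 000010000001100010110 = 0x10316 (21 bits → U+10316).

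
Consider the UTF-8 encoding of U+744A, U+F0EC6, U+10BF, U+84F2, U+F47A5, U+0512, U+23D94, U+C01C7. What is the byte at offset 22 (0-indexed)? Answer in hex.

0x94

U+744A → 3-byte form E7 91 8A at offsets 0–2.
U+F0EC6 → 4-byte form F3 B0 BB 86 at offsets 3–6.
U+10BF → 3-byte form E1 82 BF at offsets 7–9.
U+84F2 → 3-byte form E8 93 B2 at offsets 10–12.
U+F47A5 → 4-byte form F3 B4 9E A5 at offsets 13–16.
U+0512 → 2-byte form D4 92 at offsets 17–18.
U+23D94 → 4-byte form F0 A3 B6 94 at offsets 19–22.
Offset 22 falls in char 7's range; it's byte 4 of F0 A3 B6 94 = 0x94.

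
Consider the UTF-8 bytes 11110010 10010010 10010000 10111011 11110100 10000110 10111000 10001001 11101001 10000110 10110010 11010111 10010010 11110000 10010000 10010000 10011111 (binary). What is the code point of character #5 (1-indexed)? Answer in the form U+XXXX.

U+1041F

Offset 0: leading byte 0xF2 = 11110010 → 4-byte char #1 = F2 92 90 BB.
Offset 4: leading byte 0xF4 = 11110100 → 4-byte char #2 = F4 86 B8 89.
Offset 8: leading byte 0xE9 = 11101001 → 3-byte char #3 = E9 86 B2.
Offset 11: leading byte 0xD7 = 11010111 → 2-byte char #4 = D7 92.
Offset 13: leading byte 0xF0 = 11110000 → 4-byte char #5 = F0 90 90 9F.
Leading byte 0xF0 = 11110000 matches 11110xxx → 4-byte sequence.
Byte 1: 0xF0 = 11110000, payload 000 (3 bits).
Byte 2: 0x90 = 10010000 (10xxxxxx ✓), payload 010000.
Byte 3: 0x90 = 10010000 (10xxxxxx ✓), payload 010000.
Byte 4: 0x9F = 10011111 (10xxxxxx ✓), payload 011111.
Concatenate: 000010000010000011111 = 0x1041F (21 bits → U+1041F).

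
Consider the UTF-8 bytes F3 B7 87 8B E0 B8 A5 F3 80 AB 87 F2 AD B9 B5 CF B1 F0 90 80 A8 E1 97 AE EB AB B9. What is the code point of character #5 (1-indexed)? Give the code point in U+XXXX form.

Offset 0: leading byte 0xF3 = 11110011 → 4-byte char #1 = F3 B7 87 8B.
Offset 4: leading byte 0xE0 = 11100000 → 3-byte char #2 = E0 B8 A5.
Offset 7: leading byte 0xF3 = 11110011 → 4-byte char #3 = F3 80 AB 87.
Offset 11: leading byte 0xF2 = 11110010 → 4-byte char #4 = F2 AD B9 B5.
Offset 15: leading byte 0xCF = 11001111 → 2-byte char #5 = CF B1.
Leading byte 0xCF = 11001111 matches 110xxxxx → 2-byte sequence.
Byte 1: 0xCF = 11001111, payload 01111 (5 bits).
Byte 2: 0xB1 = 10110001 (10xxxxxx ✓), payload 110001.
Concatenate: 01111110001 = 0x3F1 (11 bits → U+03F1).

U+03F1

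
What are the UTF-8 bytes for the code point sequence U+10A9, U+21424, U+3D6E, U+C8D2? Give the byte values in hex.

U+10A9: 3-byte form → E1 82 A9.
U+21424: 4-byte form → F0 A1 90 A4.
U+3D6E: 3-byte form → E3 B5 AE.
U+C8D2: 3-byte form → EC A3 92.
Concatenated (13 bytes): E1 82 A9 F0 A1 90 A4 E3 B5 AE EC A3 92.

E1 82 A9 F0 A1 90 A4 E3 B5 AE EC A3 92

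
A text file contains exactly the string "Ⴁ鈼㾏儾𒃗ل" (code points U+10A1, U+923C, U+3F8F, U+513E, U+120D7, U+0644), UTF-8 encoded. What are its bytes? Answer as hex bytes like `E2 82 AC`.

E1 82 A1 E9 88 BC E3 BE 8F E5 84 BE F0 92 83 97 D9 84

U+10A1: 3-byte form → E1 82 A1.
U+923C: 3-byte form → E9 88 BC.
U+3F8F: 3-byte form → E3 BE 8F.
U+513E: 3-byte form → E5 84 BE.
U+120D7: 4-byte form → F0 92 83 97.
U+0644: 2-byte form → D9 84.
Concatenated (18 bytes): E1 82 A1 E9 88 BC E3 BE 8F E5 84 BE F0 92 83 97 D9 84.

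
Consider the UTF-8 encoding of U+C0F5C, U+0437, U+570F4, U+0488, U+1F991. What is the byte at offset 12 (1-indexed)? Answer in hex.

0x88

1-indexed offset 12 is 0-indexed offset 11.
U+C0F5C → 4-byte form F3 80 BD 9C at offsets 0–3.
U+0437 → 2-byte form D0 B7 at offsets 4–5.
U+570F4 → 4-byte form F1 97 83 B4 at offsets 6–9.
U+0488 → 2-byte form D2 88 at offsets 10–11.
Offset 11 falls in char 4's range; it's byte 2 of D2 88 = 0x88.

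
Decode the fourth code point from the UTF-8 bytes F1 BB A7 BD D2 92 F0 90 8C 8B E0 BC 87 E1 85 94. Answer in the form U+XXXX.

U+0F07

Offset 0: leading byte 0xF1 = 11110001 → 4-byte char #1 = F1 BB A7 BD.
Offset 4: leading byte 0xD2 = 11010010 → 2-byte char #2 = D2 92.
Offset 6: leading byte 0xF0 = 11110000 → 4-byte char #3 = F0 90 8C 8B.
Offset 10: leading byte 0xE0 = 11100000 → 3-byte char #4 = E0 BC 87.
Leading byte 0xE0 = 11100000 matches 1110xxxx → 3-byte sequence.
Byte 1: 0xE0 = 11100000, payload 0000 (4 bits).
Byte 2: 0xBC = 10111100 (10xxxxxx ✓), payload 111100.
Byte 3: 0x87 = 10000111 (10xxxxxx ✓), payload 000111.
Concatenate: 0000111100000111 = 0xF07 (16 bits → U+0F07).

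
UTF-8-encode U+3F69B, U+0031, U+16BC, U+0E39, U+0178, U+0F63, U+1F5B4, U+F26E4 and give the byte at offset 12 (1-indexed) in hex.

0xC5

1-indexed offset 12 is 0-indexed offset 11.
U+3F69B → 4-byte form F0 BF 9A 9B at offsets 0–3.
U+0031 → 1-byte form 31 at offsets 4–4.
U+16BC → 3-byte form E1 9A BC at offsets 5–7.
U+0E39 → 3-byte form E0 B8 B9 at offsets 8–10.
U+0178 → 2-byte form C5 B8 at offsets 11–12.
Offset 11 falls in char 5's range; it's byte 1 of C5 B8 = 0xC5.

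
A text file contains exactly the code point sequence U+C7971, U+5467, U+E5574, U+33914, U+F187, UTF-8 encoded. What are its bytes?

F3 87 A5 B1 E5 91 A7 F3 A5 95 B4 F0 B3 A4 94 EF 86 87

U+C7971: 4-byte form → F3 87 A5 B1.
U+5467: 3-byte form → E5 91 A7.
U+E5574: 4-byte form → F3 A5 95 B4.
U+33914: 4-byte form → F0 B3 A4 94.
U+F187: 3-byte form → EF 86 87.
Concatenated (18 bytes): F3 87 A5 B1 E5 91 A7 F3 A5 95 B4 F0 B3 A4 94 EF 86 87.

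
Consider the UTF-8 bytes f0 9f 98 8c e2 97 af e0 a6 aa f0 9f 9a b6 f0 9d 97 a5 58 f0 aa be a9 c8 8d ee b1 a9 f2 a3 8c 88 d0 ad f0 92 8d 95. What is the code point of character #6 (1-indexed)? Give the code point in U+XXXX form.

U+0058

Offset 0: leading byte 0xF0 = 11110000 → 4-byte char #1 = F0 9F 98 8C.
Offset 4: leading byte 0xE2 = 11100010 → 3-byte char #2 = E2 97 AF.
Offset 7: leading byte 0xE0 = 11100000 → 3-byte char #3 = E0 A6 AA.
Offset 10: leading byte 0xF0 = 11110000 → 4-byte char #4 = F0 9F 9A B6.
Offset 14: leading byte 0xF0 = 11110000 → 4-byte char #5 = F0 9D 97 A5.
Offset 18: leading byte 0x58 = 01011000 → 1-byte char #6 = 58.
Leading byte 0x58 = 01011000 matches 0xxxxxxx → 1-byte sequence.
Byte 1: 0x58 = 01011000, payload 1011000 (7 bits).
Concatenate: 1011000 = 0x58 (7 bits → U+0058).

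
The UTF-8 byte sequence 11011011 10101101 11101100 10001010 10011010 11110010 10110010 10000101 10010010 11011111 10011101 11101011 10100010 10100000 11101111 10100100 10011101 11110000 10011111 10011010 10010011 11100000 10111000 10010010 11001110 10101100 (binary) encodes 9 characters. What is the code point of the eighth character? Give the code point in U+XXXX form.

Offset 0: leading byte 0xDB = 11011011 → 2-byte char #1 = DB AD.
Offset 2: leading byte 0xEC = 11101100 → 3-byte char #2 = EC 8A 9A.
Offset 5: leading byte 0xF2 = 11110010 → 4-byte char #3 = F2 B2 85 92.
Offset 9: leading byte 0xDF = 11011111 → 2-byte char #4 = DF 9D.
Offset 11: leading byte 0xEB = 11101011 → 3-byte char #5 = EB A2 A0.
Offset 14: leading byte 0xEF = 11101111 → 3-byte char #6 = EF A4 9D.
Offset 17: leading byte 0xF0 = 11110000 → 4-byte char #7 = F0 9F 9A 93.
Offset 21: leading byte 0xE0 = 11100000 → 3-byte char #8 = E0 B8 92.
Leading byte 0xE0 = 11100000 matches 1110xxxx → 3-byte sequence.
Byte 1: 0xE0 = 11100000, payload 0000 (4 bits).
Byte 2: 0xB8 = 10111000 (10xxxxxx ✓), payload 111000.
Byte 3: 0x92 = 10010010 (10xxxxxx ✓), payload 010010.
Concatenate: 0000111000010010 = 0xE12 (16 bits → U+0E12).

U+0E12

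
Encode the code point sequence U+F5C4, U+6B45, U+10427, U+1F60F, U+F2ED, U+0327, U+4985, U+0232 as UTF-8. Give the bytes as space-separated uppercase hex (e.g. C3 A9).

EF 97 84 E6 AD 85 F0 90 90 A7 F0 9F 98 8F EF 8B AD CC A7 E4 A6 85 C8 B2

U+F5C4: 3-byte form → EF 97 84.
U+6B45: 3-byte form → E6 AD 85.
U+10427: 4-byte form → F0 90 90 A7.
U+1F60F: 4-byte form → F0 9F 98 8F.
U+F2ED: 3-byte form → EF 8B AD.
U+0327: 2-byte form → CC A7.
U+4985: 3-byte form → E4 A6 85.
U+0232: 2-byte form → C8 B2.
Concatenated (24 bytes): EF 97 84 E6 AD 85 F0 90 90 A7 F0 9F 98 8F EF 8B AD CC A7 E4 A6 85 C8 B2.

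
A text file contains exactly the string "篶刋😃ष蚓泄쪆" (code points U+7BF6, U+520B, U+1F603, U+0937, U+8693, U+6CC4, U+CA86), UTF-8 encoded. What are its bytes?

U+7BF6: 3-byte form → E7 AF B6.
U+520B: 3-byte form → E5 88 8B.
U+1F603: 4-byte form → F0 9F 98 83.
U+0937: 3-byte form → E0 A4 B7.
U+8693: 3-byte form → E8 9A 93.
U+6CC4: 3-byte form → E6 B3 84.
U+CA86: 3-byte form → EC AA 86.
Concatenated (22 bytes): E7 AF B6 E5 88 8B F0 9F 98 83 E0 A4 B7 E8 9A 93 E6 B3 84 EC AA 86.

E7 AF B6 E5 88 8B F0 9F 98 83 E0 A4 B7 E8 9A 93 E6 B3 84 EC AA 86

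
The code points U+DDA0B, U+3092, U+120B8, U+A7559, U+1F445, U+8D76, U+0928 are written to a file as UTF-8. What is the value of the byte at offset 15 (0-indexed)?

U+DDA0B → 4-byte form F3 9D A8 8B at offsets 0–3.
U+3092 → 3-byte form E3 82 92 at offsets 4–6.
U+120B8 → 4-byte form F0 92 82 B8 at offsets 7–10.
U+A7559 → 4-byte form F2 A7 95 99 at offsets 11–14.
U+1F445 → 4-byte form F0 9F 91 85 at offsets 15–18.
Offset 15 falls in char 5's range; it's byte 1 of F0 9F 91 85 = 0xF0.

0xF0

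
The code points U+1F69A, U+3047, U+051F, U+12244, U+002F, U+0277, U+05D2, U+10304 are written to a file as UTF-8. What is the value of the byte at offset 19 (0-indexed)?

U+1F69A → 4-byte form F0 9F 9A 9A at offsets 0–3.
U+3047 → 3-byte form E3 81 87 at offsets 4–6.
U+051F → 2-byte form D4 9F at offsets 7–8.
U+12244 → 4-byte form F0 92 89 84 at offsets 9–12.
U+002F → 1-byte form 2F at offsets 13–13.
U+0277 → 2-byte form C9 B7 at offsets 14–15.
U+05D2 → 2-byte form D7 92 at offsets 16–17.
U+10304 → 4-byte form F0 90 8C 84 at offsets 18–21.
Offset 19 falls in char 8's range; it's byte 2 of F0 90 8C 84 = 0x90.

0x90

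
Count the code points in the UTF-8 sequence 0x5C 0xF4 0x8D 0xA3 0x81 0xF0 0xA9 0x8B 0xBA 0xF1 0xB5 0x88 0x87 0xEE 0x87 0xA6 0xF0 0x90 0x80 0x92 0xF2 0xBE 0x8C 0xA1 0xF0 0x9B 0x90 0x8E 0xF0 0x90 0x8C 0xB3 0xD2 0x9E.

Byte at offset 0: 0x5C = 01011100 → 1-byte char (#1). Advance 1.
Byte at offset 1: 0xF4 = 11110100 → 4-byte char (#2). Advance 4.
Byte at offset 5: 0xF0 = 11110000 → 4-byte char (#3). Advance 4.
Byte at offset 9: 0xF1 = 11110001 → 4-byte char (#4). Advance 4.
Byte at offset 13: 0xEE = 11101110 → 3-byte char (#5). Advance 3.
Byte at offset 16: 0xF0 = 11110000 → 4-byte char (#6). Advance 4.
Byte at offset 20: 0xF2 = 11110010 → 4-byte char (#7). Advance 4.
Byte at offset 24: 0xF0 = 11110000 → 4-byte char (#8). Advance 4.
Byte at offset 28: 0xF0 = 11110000 → 4-byte char (#9). Advance 4.
Byte at offset 32: 0xD2 = 11010010 → 2-byte char (#10). Advance 2.
Reached end at offset 34 after 10 code points.

10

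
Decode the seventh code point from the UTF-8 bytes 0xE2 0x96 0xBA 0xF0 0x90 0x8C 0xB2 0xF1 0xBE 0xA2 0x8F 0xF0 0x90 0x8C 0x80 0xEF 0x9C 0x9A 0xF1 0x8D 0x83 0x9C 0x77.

Offset 0: leading byte 0xE2 = 11100010 → 3-byte char #1 = E2 96 BA.
Offset 3: leading byte 0xF0 = 11110000 → 4-byte char #2 = F0 90 8C B2.
Offset 7: leading byte 0xF1 = 11110001 → 4-byte char #3 = F1 BE A2 8F.
Offset 11: leading byte 0xF0 = 11110000 → 4-byte char #4 = F0 90 8C 80.
Offset 15: leading byte 0xEF = 11101111 → 3-byte char #5 = EF 9C 9A.
Offset 18: leading byte 0xF1 = 11110001 → 4-byte char #6 = F1 8D 83 9C.
Offset 22: leading byte 0x77 = 01110111 → 1-byte char #7 = 77.
Leading byte 0x77 = 01110111 matches 0xxxxxxx → 1-byte sequence.
Byte 1: 0x77 = 01110111, payload 1110111 (7 bits).
Concatenate: 1110111 = 0x77 (7 bits → U+0077).

U+0077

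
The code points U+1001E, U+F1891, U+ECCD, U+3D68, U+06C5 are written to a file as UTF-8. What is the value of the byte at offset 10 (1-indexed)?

0xB3

1-indexed offset 10 is 0-indexed offset 9.
U+1001E → 4-byte form F0 90 80 9E at offsets 0–3.
U+F1891 → 4-byte form F3 B1 A2 91 at offsets 4–7.
U+ECCD → 3-byte form EE B3 8D at offsets 8–10.
Offset 9 falls in char 3's range; it's byte 2 of EE B3 8D = 0xB3.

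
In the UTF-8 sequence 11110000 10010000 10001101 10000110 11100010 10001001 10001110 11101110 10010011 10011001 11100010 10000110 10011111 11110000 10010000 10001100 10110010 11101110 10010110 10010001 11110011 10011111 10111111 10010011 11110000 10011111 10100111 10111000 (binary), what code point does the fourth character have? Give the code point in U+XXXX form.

U+219F

Offset 0: leading byte 0xF0 = 11110000 → 4-byte char #1 = F0 90 8D 86.
Offset 4: leading byte 0xE2 = 11100010 → 3-byte char #2 = E2 89 8E.
Offset 7: leading byte 0xEE = 11101110 → 3-byte char #3 = EE 93 99.
Offset 10: leading byte 0xE2 = 11100010 → 3-byte char #4 = E2 86 9F.
Leading byte 0xE2 = 11100010 matches 1110xxxx → 3-byte sequence.
Byte 1: 0xE2 = 11100010, payload 0010 (4 bits).
Byte 2: 0x86 = 10000110 (10xxxxxx ✓), payload 000110.
Byte 3: 0x9F = 10011111 (10xxxxxx ✓), payload 011111.
Concatenate: 0010000110011111 = 0x219F (16 bits → U+219F).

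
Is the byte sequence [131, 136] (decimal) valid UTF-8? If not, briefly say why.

Byte 0x83 = 10000011 has the form 10xxxxxx — a continuation byte — but there is no preceding leading byte.

invalid (continuation byte with no leading byte)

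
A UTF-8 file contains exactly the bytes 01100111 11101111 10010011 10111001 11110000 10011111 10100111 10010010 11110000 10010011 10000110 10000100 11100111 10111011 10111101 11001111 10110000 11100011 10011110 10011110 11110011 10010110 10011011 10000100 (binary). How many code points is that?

Byte at offset 0: 0x67 = 01100111 → 1-byte char (#1). Advance 1.
Byte at offset 1: 0xEF = 11101111 → 3-byte char (#2). Advance 3.
Byte at offset 4: 0xF0 = 11110000 → 4-byte char (#3). Advance 4.
Byte at offset 8: 0xF0 = 11110000 → 4-byte char (#4). Advance 4.
Byte at offset 12: 0xE7 = 11100111 → 3-byte char (#5). Advance 3.
Byte at offset 15: 0xCF = 11001111 → 2-byte char (#6). Advance 2.
Byte at offset 17: 0xE3 = 11100011 → 3-byte char (#7). Advance 3.
Byte at offset 20: 0xF3 = 11110011 → 4-byte char (#8). Advance 4.
Reached end at offset 24 after 8 code points.

8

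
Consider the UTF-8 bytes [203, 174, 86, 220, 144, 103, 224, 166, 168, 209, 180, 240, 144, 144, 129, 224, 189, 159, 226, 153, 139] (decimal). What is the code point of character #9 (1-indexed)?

U+264B

Offset 0: leading byte 0xCB = 11001011 → 2-byte char #1 = CB AE.
Offset 2: leading byte 0x56 = 01010110 → 1-byte char #2 = 56.
Offset 3: leading byte 0xDC = 11011100 → 2-byte char #3 = DC 90.
Offset 5: leading byte 0x67 = 01100111 → 1-byte char #4 = 67.
Offset 6: leading byte 0xE0 = 11100000 → 3-byte char #5 = E0 A6 A8.
Offset 9: leading byte 0xD1 = 11010001 → 2-byte char #6 = D1 B4.
Offset 11: leading byte 0xF0 = 11110000 → 4-byte char #7 = F0 90 90 81.
Offset 15: leading byte 0xE0 = 11100000 → 3-byte char #8 = E0 BD 9F.
Offset 18: leading byte 0xE2 = 11100010 → 3-byte char #9 = E2 99 8B.
Leading byte 0xE2 = 11100010 matches 1110xxxx → 3-byte sequence.
Byte 1: 0xE2 = 11100010, payload 0010 (4 bits).
Byte 2: 0x99 = 10011001 (10xxxxxx ✓), payload 011001.
Byte 3: 0x8B = 10001011 (10xxxxxx ✓), payload 001011.
Concatenate: 0010011001001011 = 0x264B (16 bits → U+264B).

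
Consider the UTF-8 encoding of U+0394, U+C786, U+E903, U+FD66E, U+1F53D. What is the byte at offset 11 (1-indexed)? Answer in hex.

0x99

1-indexed offset 11 is 0-indexed offset 10.
U+0394 → 2-byte form CE 94 at offsets 0–1.
U+C786 → 3-byte form EC 9E 86 at offsets 2–4.
U+E903 → 3-byte form EE A4 83 at offsets 5–7.
U+FD66E → 4-byte form F3 BD 99 AE at offsets 8–11.
Offset 10 falls in char 4's range; it's byte 3 of F3 BD 99 AE = 0x99.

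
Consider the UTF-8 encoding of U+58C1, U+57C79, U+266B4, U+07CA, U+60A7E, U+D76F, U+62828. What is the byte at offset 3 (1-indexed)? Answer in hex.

1-indexed offset 3 is 0-indexed offset 2.
U+58C1 → 3-byte form E5 A3 81 at offsets 0–2.
Offset 2 falls in char 1's range; it's byte 3 of E5 A3 81 = 0x81.

0x81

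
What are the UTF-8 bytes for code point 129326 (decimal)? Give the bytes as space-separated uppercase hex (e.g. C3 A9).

U+1F92E = 0x1F92E = 129326 decimal. In range U+10000–U+10FFFF → 4-byte form: 11110xxx 10xxxxxx 10xxxxxx 10xxxxxx.
Binary (21 bits): 000011111100100101110.
Split 3+6+6+6: 000 | 011111 | 100100 | 101110.
Byte 1: 11110000 = 0xF0.
Byte 2: 10011111 = 0x9F.
Byte 3: 10100100 = 0xA4.
Byte 4: 10101110 = 0xAE.

F0 9F A4 AE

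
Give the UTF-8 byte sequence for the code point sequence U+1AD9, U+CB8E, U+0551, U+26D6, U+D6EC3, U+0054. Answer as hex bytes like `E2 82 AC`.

E1 AB 99 EC AE 8E D5 91 E2 9B 96 F3 96 BB 83 54

U+1AD9: 3-byte form → E1 AB 99.
U+CB8E: 3-byte form → EC AE 8E.
U+0551: 2-byte form → D5 91.
U+26D6: 3-byte form → E2 9B 96.
U+D6EC3: 4-byte form → F3 96 BB 83.
U+0054: 1-byte form → 54.
Concatenated (16 bytes): E1 AB 99 EC AE 8E D5 91 E2 9B 96 F3 96 BB 83 54.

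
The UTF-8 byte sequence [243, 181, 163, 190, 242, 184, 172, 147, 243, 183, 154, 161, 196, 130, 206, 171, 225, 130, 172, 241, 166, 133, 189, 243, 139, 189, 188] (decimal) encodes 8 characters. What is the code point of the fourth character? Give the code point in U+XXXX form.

Offset 0: leading byte 0xF3 = 11110011 → 4-byte char #1 = F3 B5 A3 BE.
Offset 4: leading byte 0xF2 = 11110010 → 4-byte char #2 = F2 B8 AC 93.
Offset 8: leading byte 0xF3 = 11110011 → 4-byte char #3 = F3 B7 9A A1.
Offset 12: leading byte 0xC4 = 11000100 → 2-byte char #4 = C4 82.
Leading byte 0xC4 = 11000100 matches 110xxxxx → 2-byte sequence.
Byte 1: 0xC4 = 11000100, payload 00100 (5 bits).
Byte 2: 0x82 = 10000010 (10xxxxxx ✓), payload 000010.
Concatenate: 00100000010 = 0x102 (11 bits → U+0102).

U+0102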